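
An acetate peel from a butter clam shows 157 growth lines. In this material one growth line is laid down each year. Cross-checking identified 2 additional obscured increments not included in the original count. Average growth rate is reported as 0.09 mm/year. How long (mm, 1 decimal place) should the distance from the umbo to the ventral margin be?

14.3 mm

After corrections the count is 157 + 2 = 159 growth lines.
Predicted length = 0.09 mm/year × 159 years = 14.3 mm.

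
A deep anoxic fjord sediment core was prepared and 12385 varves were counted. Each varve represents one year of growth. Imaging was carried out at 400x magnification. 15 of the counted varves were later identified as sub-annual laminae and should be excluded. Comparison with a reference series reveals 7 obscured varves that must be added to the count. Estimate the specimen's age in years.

12377 yr

Correcting the raw count gives 12385 − 15 + 7 = 12377 true varves.
At one varve per year, that is 12377 years.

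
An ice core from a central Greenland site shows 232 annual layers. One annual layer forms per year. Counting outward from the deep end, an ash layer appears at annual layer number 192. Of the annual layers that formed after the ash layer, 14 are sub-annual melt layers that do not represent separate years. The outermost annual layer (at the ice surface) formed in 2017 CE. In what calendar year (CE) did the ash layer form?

Between annual layer 192 and the ice surface there are 232 − 192 = 40 annual layers.
40 − 14 false = 26 true annual layers after the ash layer.
2017 − 26 = 1991 CE.

1991 CE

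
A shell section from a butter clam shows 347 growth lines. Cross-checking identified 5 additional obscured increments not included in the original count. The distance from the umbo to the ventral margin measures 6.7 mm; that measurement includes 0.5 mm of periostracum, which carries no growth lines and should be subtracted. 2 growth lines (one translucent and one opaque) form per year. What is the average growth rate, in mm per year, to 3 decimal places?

0.035 mm per year

Adjusted count: 347 + 5 = 352 growth lines.
352 growth lines at 2 per year is 352 / 2 = 176 years.
Net length = 6.7 − 0.5 = 6.2 mm.
Extension rate ≈ 6.2 / 176 = 0.035 mm per year.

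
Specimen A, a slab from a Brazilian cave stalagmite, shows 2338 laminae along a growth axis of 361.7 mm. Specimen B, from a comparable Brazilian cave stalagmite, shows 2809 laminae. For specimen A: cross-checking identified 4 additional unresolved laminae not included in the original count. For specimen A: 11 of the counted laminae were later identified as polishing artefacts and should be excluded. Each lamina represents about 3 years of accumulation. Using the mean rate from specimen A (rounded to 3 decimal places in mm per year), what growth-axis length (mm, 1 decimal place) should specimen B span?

438.2 mm

Specimen A: after corrections the count is 2338 − 11 + 4 = 2331 laminae.
Specimen A: at 3 years per lamina, 2331 × 3 = 6993 years.
A: Mean rate = 361.7 mm / 6993 years ≈ 0.052 mm/yr.
Specimen B: at 3 years per lamina, 2809 × 3 = 8427 years. For B, 0.052 mm/year × 8427 years = 438.2 mm.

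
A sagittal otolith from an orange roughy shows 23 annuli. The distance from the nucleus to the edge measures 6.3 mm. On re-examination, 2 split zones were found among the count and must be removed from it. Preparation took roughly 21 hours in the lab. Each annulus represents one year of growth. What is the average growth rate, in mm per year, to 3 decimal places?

0.300 mm per year

Adjusted count: 23 − 2 = 21 annuli.
Extension rate ≈ 6.3 / 21 = 0.300 mm per year.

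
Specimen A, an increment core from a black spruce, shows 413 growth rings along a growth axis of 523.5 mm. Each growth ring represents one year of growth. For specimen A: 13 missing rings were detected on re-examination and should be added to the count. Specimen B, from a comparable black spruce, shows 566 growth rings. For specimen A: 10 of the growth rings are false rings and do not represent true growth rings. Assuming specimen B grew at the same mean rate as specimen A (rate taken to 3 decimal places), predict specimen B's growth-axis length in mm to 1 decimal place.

712.0 mm

Specimen A: correcting the raw count gives 413 − 10 + 13 = 416 true growth rings.
A: Mean rate = 523.5 mm / 416 years ≈ 1.258 mm per year.
B's length ≈ 1.258 × 566 = 712.0 mm.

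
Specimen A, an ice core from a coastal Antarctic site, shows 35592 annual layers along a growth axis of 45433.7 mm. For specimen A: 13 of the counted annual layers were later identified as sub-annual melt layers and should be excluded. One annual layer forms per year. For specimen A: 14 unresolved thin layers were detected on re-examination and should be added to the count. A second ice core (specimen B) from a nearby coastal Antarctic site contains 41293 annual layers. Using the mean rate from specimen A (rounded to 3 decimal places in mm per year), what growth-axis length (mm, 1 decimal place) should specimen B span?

52689.9 mm

Specimen A: after corrections the count is 35592 − 13 + 14 = 35593 annual layers.
A: Extension rate ≈ 45433.7 / 35593 = 1.276 mm/year.
Length of B = 1.276 × 41293 = 52689.9 mm.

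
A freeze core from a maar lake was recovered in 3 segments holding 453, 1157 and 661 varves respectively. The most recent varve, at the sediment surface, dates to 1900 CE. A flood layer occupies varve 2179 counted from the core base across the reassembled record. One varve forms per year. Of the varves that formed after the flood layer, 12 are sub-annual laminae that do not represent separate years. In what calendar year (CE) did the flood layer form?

1820 CE

Total varves = 453 + 1157 + 661 = 2271.
Between varve 2179 and the sediment surface there are 2271 − 2179 = 92 varves.
92 − 12 false = 80 true varves after the flood layer.
The varve at the sediment surface is 1900 CE, so the flood layer dates to 1900 − 80 = 1820 CE.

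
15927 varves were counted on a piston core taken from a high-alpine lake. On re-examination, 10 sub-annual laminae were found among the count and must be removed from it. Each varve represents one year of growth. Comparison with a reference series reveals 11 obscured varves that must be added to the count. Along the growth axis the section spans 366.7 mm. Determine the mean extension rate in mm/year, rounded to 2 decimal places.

True varve count = 15927 − 10 + 11 = 15928.
366.7 mm over 15928 years gives 366.7 / 15928 ≈ 0.02 mm/year.

0.02 mm/year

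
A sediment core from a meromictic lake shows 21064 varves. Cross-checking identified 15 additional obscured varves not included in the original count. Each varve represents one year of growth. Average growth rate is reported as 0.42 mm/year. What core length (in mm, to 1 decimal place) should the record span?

8853.2 mm

True varve count = 21064 + 15 = 21079.
21079 years at 0.42 mm/year gives 0.42 × 21079 = 8853.2 mm.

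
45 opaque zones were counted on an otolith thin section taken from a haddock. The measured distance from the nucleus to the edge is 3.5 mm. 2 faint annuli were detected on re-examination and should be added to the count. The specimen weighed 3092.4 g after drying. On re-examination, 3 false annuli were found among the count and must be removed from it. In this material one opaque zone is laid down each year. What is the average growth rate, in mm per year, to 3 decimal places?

0.080 mm per year

Adjusted count: 45 − 3 + 2 = 44 opaque zones.
Extension rate ≈ 3.5 / 44 = 0.080 mm per year.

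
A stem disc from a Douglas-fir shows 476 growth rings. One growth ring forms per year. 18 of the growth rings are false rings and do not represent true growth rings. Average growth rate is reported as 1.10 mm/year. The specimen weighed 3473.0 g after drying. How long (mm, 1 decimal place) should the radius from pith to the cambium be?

503.8 mm

Adjusted count: 476 − 18 = 458 growth rings.
458 years at 1.10 mm/year gives 1.10 × 458 = 503.8 mm.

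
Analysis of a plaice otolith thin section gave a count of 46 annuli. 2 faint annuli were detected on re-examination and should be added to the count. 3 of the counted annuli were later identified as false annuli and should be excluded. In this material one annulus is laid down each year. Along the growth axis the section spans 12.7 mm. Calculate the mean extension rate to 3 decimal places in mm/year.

True annulus count = 46 − 3 + 2 = 45.
12.7 mm over 45 years gives 12.7 / 45 ≈ 0.282 mm/year.

0.282 mm/year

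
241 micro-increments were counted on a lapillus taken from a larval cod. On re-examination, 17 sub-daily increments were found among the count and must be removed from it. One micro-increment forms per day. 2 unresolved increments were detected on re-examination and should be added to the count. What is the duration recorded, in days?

226 days

Correcting the raw count gives 241 − 17 + 2 = 226 true micro-increments.
One micro-increment per day makes the duration 226 days.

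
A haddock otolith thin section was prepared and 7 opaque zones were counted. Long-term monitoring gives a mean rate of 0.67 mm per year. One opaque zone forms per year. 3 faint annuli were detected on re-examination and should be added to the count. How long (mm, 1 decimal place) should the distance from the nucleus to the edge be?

After corrections the count is 7 + 3 = 10 opaque zones.
10 years at 0.67 mm/year gives 0.67 × 10 = 6.7 mm.

6.7 mm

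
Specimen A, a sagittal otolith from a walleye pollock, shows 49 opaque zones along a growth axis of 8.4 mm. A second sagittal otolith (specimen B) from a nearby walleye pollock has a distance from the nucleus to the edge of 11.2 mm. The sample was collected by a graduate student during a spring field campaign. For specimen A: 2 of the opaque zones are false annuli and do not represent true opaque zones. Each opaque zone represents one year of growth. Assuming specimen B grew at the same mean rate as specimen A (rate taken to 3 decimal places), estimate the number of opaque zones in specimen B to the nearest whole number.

Specimen A: adjusted count: 49 − 2 = 47 opaque zones.
A: Extension rate ≈ 8.4 / 47 = 0.179 mm/yr.
B spans 11.2 / 0.179 = 62.57 years ≈ 63 opaque zones.

63 opaque zones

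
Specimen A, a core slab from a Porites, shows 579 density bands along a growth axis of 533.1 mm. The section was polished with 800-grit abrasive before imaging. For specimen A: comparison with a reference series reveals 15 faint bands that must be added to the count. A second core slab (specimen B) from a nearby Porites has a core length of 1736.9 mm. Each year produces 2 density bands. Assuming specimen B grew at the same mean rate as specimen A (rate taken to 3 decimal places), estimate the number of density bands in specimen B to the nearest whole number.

1935 density bands

Specimen A: adjusted count: 579 + 15 = 594 density bands.
Specimen A: 594 density bands at 2 per year is 594 / 2 = 297 years.
A: Extension rate ≈ 533.1 / 297 = 1.795 mm per year.
B spans 1736.9 / 1.795 = 967.63 years; at 2 density bands per year that is 967.63 × 2 ≈ 1935 density bands.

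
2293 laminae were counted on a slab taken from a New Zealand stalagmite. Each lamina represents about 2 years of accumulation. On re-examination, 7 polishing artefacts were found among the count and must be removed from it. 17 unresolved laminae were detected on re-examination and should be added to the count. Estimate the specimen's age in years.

4606 years

After corrections the count is 2293 − 7 + 17 = 2303 laminae.
2303 laminae at 2 years each span 2303 × 2 = 4606 years.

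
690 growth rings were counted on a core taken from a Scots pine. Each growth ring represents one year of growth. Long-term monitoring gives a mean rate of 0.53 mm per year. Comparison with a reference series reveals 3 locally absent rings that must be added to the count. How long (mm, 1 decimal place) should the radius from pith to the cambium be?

367.3 mm

After corrections the count is 690 + 3 = 693 growth rings.
693 years at 0.53 mm/year gives 0.53 × 693 = 367.3 mm.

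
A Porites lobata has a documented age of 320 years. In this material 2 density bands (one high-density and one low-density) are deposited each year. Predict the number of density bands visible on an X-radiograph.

640 density bands

320 years at 2 density bands per year gives 320 × 2 = 640 density bands.
So 640 density bands should be present.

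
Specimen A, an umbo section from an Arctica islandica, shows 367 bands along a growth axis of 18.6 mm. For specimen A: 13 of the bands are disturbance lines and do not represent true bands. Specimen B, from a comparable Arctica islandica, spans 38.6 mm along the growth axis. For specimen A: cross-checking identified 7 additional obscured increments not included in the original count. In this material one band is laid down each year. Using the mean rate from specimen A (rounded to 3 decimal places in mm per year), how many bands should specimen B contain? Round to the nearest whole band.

742 bands

Specimen A: adjusted count: 367 − 13 + 7 = 361 bands.
A: Extension rate ≈ 18.6 / 361 = 0.052 mm per year.
B spans 38.6 / 0.052 = 742.31 years ≈ 742 bands.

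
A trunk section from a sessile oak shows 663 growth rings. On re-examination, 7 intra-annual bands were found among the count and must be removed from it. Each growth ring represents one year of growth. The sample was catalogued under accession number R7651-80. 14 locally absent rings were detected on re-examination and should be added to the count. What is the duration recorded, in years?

Correcting the raw count gives 663 − 7 + 14 = 670 true growth rings.
One growth ring per year makes the duration 670 years.

670 years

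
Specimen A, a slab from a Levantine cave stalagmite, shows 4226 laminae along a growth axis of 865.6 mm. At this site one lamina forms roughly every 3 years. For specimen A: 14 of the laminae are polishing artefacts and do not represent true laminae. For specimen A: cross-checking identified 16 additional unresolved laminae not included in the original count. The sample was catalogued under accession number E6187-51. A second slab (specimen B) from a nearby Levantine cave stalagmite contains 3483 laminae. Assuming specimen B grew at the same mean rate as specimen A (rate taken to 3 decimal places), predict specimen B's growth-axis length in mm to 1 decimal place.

710.5 mm

Specimen A: adjusted count: 4226 − 14 + 16 = 4228 laminae.
Specimen A: 4228 laminae at 3 years each span 4228 × 3 = 12684 years.
A: 865.6 mm over 12684 years gives 865.6 / 12684 ≈ 0.068 mm per year.
Specimen B: 3483 laminae at 3 years each span 3483 × 3 = 10449 years. Length of B = 0.068 × 10449 = 710.5 mm.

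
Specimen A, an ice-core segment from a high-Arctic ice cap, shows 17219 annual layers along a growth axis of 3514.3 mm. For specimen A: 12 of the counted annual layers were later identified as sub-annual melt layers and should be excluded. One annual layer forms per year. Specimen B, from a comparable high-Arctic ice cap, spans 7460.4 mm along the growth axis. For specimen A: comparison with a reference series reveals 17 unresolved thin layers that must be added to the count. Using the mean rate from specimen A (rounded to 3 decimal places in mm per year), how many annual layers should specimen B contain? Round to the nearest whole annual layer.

Specimen A: correcting the raw count gives 17219 − 12 + 17 = 17224 true annual layers.
A: Extension rate ≈ 3514.3 / 17224 = 0.204 mm per year.
For B, 7460.4 / 0.204 = 36570.59 years ≈ 36571 annual layers.

36571 annual layers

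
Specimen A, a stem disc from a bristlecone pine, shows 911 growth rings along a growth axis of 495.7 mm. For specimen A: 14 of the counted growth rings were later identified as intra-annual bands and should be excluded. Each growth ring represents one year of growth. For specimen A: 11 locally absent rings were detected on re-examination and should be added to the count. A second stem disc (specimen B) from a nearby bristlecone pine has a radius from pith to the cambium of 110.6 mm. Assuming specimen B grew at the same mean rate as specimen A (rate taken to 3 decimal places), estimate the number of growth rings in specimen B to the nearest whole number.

203 growth rings

Specimen A: true growth ring count = 911 − 14 + 11 = 908.
A: Extension rate ≈ 495.7 / 908 = 0.546 mm/yr.
For B, 110.6 / 0.546 = 202.56 years ≈ 203 growth rings.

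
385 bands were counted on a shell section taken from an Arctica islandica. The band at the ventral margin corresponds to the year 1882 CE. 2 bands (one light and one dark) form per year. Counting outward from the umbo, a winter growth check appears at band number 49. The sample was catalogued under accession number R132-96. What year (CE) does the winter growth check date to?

1714 CE

The winter growth check sits at band 49 from the umbo, so 385 − 49 = 336 bands formed after it.
Dividing by 2 bands per year: 336 / 2 = 168 years.
The band at the ventral margin is 1882 CE, so the winter growth check dates to 1882 − 168 = 1714 CE.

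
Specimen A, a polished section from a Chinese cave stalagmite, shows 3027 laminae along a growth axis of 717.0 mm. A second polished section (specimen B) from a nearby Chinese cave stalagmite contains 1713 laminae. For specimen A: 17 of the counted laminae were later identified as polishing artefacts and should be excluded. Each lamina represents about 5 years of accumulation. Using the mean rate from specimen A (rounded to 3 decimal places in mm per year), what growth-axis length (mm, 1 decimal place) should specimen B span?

Specimen A: correcting the raw count gives 3027 − 17 = 3010 true laminae.
Specimen A: 3010 laminae at 5 years each span 3010 × 5 = 15050 years.
A: Mean rate = 717.0 mm / 15050 years ≈ 0.048 mm per year.
Specimen B: 1713 laminae at 5 years each span 1713 × 5 = 8565 years. B's length ≈ 0.048 × 8565 = 411.1 mm.

411.1 mm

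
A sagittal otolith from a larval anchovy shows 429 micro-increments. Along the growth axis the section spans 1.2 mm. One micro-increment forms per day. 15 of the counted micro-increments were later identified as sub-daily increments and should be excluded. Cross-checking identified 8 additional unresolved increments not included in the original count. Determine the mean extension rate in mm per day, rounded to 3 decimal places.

0.003 mm per day

Adjusted count: 429 − 15 + 8 = 422 micro-increments.
Mean rate = 1.2 mm / 422 days ≈ 0.003 mm per day.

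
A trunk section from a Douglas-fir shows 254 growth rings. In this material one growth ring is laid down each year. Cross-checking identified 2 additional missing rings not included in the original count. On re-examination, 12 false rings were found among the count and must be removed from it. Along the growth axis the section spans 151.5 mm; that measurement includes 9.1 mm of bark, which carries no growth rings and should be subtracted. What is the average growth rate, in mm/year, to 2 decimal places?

0.58 mm/year

True growth ring count = 254 − 12 + 2 = 244.
Net length = 151.5 − 9.1 = 142.4 mm.
142.4 mm over 244 years gives 142.4 / 244 ≈ 0.58 mm/year.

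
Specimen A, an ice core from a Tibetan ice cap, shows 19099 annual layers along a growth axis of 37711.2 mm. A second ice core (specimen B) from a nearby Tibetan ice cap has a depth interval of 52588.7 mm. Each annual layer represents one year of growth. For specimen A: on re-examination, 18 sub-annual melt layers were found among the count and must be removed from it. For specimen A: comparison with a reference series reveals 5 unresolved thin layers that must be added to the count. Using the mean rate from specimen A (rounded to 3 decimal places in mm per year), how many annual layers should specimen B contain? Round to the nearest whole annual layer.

26614 annual layers

Specimen A: after corrections the count is 19099 − 18 + 5 = 19086 annual layers.
A: 37711.2 mm over 19086 years gives 37711.2 / 19086 ≈ 1.976 mm/year.
B spans 52588.7 / 1.976 = 26613.71 years ≈ 26614 annual layers.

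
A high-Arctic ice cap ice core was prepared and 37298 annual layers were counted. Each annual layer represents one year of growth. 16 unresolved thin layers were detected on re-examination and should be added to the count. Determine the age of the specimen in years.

True annual layer count = 37298 + 16 = 37314.
With a one-to-one annual layer periodicity this is 37314 years.

37314 yr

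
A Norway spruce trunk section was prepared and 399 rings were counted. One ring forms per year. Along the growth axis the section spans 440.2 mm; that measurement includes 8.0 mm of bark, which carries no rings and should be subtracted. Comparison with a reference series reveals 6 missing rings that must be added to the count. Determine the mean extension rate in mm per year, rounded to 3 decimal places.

True ring count = 399 + 6 = 405.
Net length = 440.2 − 8.0 = 432.2 mm.
Extension rate ≈ 432.2 / 405 = 1.067 mm per year.

1.067 mm per year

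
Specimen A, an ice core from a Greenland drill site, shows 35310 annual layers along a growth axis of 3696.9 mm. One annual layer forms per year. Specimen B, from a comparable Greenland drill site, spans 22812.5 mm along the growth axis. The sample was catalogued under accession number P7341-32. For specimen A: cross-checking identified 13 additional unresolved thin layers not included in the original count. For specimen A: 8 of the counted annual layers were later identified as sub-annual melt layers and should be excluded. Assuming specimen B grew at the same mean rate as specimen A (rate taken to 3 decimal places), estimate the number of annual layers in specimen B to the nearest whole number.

Specimen A: true annual layer count = 35310 − 8 + 13 = 35315.
A: 3696.9 mm over 35315 years gives 3696.9 / 35315 ≈ 0.105 mm/year.
B spans 22812.5 / 0.105 = 217261.90 years ≈ 217262 annual layers.

217262 annual layers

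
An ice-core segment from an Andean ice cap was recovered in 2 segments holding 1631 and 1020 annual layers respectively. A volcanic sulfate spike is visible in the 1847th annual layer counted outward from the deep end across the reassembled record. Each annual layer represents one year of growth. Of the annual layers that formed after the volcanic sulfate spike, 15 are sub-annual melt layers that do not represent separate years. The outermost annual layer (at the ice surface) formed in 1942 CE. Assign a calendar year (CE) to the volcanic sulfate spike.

1153 CE

Total annual layers = 1631 + 1020 = 2651.
Between annual layer 1847 and the ice surface there are 2651 − 1847 = 804 annual layers.
Removing the 15 false annual layers leaves 804 − 15 = 789 true annual layers beyond the volcanic sulfate spike.
Counting back 789 years from 1942 CE places the volcanic sulfate spike in 1942 − 789 = 1153 CE.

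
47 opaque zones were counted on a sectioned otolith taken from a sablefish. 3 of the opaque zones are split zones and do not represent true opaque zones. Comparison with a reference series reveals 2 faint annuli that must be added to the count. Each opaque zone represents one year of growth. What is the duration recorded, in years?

Correcting the raw count gives 47 − 3 + 2 = 46 true opaque zones.
One opaque zone per year makes the duration 46 years.

46 years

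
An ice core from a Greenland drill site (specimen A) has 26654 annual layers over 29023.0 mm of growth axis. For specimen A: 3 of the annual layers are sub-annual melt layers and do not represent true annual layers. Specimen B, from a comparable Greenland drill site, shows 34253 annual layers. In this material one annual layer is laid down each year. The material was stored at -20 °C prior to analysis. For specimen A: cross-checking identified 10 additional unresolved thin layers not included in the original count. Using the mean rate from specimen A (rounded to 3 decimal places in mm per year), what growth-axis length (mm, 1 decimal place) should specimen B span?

37301.5 mm

Specimen A: adjusted count: 26654 − 3 + 10 = 26661 annual layers.
A: 29023.0 mm over 26661 years gives 29023.0 / 26661 ≈ 1.089 mm/yr.
For B, 1.089 mm/year × 34253 years = 37301.5 mm.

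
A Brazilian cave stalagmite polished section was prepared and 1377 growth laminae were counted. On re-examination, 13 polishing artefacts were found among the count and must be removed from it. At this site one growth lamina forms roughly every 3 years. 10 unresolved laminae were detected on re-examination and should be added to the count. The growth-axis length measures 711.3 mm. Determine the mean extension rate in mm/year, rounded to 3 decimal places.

0.173 mm/year

True growth lamina count = 1377 − 13 + 10 = 1374.
At 3 years per growth lamina, 1374 × 3 = 4122 years.
Extension rate ≈ 711.3 / 4122 = 0.173 mm/year.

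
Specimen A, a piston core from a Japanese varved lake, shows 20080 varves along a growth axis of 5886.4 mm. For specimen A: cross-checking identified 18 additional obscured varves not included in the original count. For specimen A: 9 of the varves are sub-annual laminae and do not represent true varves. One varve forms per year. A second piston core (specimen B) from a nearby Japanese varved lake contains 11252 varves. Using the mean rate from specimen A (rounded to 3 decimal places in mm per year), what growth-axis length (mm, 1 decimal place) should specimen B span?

3296.8 mm

Specimen A: true varve count = 20080 − 9 + 18 = 20089.
A: Extension rate ≈ 5886.4 / 20089 = 0.293 mm/year.
Length of B = 0.293 × 11252 = 3296.8 mm.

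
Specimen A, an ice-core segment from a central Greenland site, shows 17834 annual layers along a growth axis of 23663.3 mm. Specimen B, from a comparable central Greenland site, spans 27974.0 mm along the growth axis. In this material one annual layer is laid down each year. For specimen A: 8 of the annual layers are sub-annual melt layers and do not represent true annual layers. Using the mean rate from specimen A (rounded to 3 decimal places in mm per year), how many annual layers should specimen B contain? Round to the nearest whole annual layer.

21081 annual layers

Specimen A: true annual layer count = 17834 − 8 = 17826.
A: 23663.3 mm over 17826 years gives 23663.3 / 17826 ≈ 1.327 mm/year.
B spans 27974.0 / 1.327 = 21080.63 years ≈ 21081 annual layers.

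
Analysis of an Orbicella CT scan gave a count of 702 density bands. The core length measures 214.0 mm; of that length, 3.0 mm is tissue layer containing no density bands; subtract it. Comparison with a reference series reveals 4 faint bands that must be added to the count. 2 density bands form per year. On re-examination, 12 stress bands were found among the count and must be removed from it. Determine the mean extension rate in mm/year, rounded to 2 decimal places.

0.61 mm/year

True density band count = 702 − 12 + 4 = 694.
Dividing by 2 density bands per year: 694 / 2 = 347 years.
Removing the 3.0 mm offcut leaves 214.0 − 3.0 = 211.0 mm.
211.0 mm over 347 years gives 211.0 / 347 ≈ 0.61 mm/year.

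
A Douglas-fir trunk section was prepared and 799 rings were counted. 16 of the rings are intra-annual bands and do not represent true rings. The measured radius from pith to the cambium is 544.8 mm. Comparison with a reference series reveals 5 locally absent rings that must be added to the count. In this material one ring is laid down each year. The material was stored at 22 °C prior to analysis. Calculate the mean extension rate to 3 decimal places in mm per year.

True ring count = 799 − 16 + 5 = 788.
Extension rate ≈ 544.8 / 788 = 0.691 mm per year.

0.691 mm per year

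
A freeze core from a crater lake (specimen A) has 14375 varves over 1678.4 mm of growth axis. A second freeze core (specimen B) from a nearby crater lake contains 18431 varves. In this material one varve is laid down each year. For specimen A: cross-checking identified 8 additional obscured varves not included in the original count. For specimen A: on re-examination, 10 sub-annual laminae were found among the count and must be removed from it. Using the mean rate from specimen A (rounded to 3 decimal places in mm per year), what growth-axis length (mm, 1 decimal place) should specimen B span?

2156.4 mm

Specimen A: after corrections the count is 14375 − 10 + 8 = 14373 varves.
A: Mean rate = 1678.4 mm / 14373 years ≈ 0.117 mm/yr.
Length of B = 0.117 × 18431 = 2156.4 mm.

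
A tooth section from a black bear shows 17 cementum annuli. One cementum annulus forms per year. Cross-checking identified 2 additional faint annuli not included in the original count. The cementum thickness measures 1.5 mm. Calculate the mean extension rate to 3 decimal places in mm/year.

Adjusted count: 17 + 2 = 19 cementum annuli.
1.5 mm over 19 years gives 1.5 / 19 ≈ 0.079 mm/year.

0.079 mm/year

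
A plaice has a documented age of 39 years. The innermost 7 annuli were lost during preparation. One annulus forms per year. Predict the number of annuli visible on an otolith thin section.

At one annulus per year, 39 years correspond to 39 annuli.
Less the 7 uncaptured annuli: 39 − 7 = 32.

32 annuli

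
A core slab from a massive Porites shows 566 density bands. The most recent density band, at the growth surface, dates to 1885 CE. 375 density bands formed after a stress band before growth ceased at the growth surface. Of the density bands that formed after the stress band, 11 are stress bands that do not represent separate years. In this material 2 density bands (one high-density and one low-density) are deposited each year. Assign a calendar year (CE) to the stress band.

375 density bands formed after the stress band.
Removing the 11 false density bands leaves 375 − 11 = 364 true density bands beyond the stress band.
Dividing by 2 density bands per year: 364 / 2 = 182 years.
The density band at the growth surface is 1885 CE, so the stress band dates to 1885 − 182 = 1703 CE.

1703 CE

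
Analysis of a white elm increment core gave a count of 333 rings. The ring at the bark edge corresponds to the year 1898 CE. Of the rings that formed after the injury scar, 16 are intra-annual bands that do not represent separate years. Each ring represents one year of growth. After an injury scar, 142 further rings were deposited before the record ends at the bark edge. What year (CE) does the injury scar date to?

142 rings formed after the injury scar.
Excluding 16 false rings: 142 − 16 = 126.
1898 − 126 = 1772 CE.

1772 CE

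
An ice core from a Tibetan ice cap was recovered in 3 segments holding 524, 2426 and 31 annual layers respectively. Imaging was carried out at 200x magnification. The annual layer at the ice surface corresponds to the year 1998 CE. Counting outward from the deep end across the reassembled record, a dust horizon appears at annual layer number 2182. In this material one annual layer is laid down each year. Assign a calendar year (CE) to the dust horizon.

Total annual layers = 524 + 2426 + 31 = 2981.
Between annual layer 2182 and the ice surface there are 2981 − 2182 = 799 annual layers.
The annual layer at the ice surface is 1998 CE, so the dust horizon dates to 1998 − 799 = 1199 CE.

1199 CE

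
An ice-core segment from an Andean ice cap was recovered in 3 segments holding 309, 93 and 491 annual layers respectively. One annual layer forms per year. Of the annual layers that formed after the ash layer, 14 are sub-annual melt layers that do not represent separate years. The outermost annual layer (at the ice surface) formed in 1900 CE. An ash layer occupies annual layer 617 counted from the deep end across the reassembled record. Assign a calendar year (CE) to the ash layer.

Total annual layers = 309 + 93 + 491 = 893.
Between annual layer 617 and the ice surface there are 893 − 617 = 276 annual layers.
Removing the 14 false annual layers leaves 276 − 14 = 262 true annual layers beyond the ash layer.
Counting back 262 years from 1900 CE places the ash layer in 1900 − 262 = 1638 CE.

1638 CE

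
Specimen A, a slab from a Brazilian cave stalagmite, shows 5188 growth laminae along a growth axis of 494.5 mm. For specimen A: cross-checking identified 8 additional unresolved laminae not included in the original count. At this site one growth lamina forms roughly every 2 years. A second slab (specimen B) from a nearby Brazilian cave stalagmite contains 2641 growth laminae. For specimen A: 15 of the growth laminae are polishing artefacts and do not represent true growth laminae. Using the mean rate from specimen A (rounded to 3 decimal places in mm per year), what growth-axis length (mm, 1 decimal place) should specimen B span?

253.5 mm

Specimen A: after corrections the count is 5188 − 15 + 8 = 5181 growth laminae.
Specimen A: multiplying by 2 years per growth lamina: 5181 × 2 = 10362 years.
A: Mean rate = 494.5 mm / 10362 years ≈ 0.048 mm per year.
Specimen B: 2641 growth laminae at 2 years each span 2641 × 2 = 5282 years. For B, 0.048 mm/year × 5282 years = 253.5 mm.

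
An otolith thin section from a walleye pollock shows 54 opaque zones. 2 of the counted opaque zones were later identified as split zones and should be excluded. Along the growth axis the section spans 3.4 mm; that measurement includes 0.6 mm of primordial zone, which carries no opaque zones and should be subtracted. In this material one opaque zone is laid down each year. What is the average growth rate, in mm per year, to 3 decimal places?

0.054 mm per year

Correcting the raw count gives 54 − 2 = 52 true opaque zones.
The growth record spans 3.4 − 0.6 = 2.8 mm.
Mean rate = 2.8 mm / 52 years ≈ 0.054 mm per year.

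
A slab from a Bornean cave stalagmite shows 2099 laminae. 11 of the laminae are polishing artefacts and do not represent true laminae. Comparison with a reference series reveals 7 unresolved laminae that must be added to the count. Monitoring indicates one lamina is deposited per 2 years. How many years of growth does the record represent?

After corrections the count is 2099 − 11 + 7 = 2095 laminae.
At 2 years per lamina, 2095 × 2 = 4190 years.

4190 years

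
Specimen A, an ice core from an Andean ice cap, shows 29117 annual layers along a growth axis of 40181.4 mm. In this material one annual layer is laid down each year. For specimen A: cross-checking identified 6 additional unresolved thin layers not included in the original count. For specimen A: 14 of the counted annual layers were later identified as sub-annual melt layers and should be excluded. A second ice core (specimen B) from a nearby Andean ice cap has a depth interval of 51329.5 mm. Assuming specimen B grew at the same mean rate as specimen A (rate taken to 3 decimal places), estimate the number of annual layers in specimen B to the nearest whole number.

Specimen A: after corrections the count is 29117 − 14 + 6 = 29109 annual layers.
A: Mean rate = 40181.4 mm / 29109 years ≈ 1.380 mm per year.
Specimen B: 51329.5 mm / 1.380 mm per year = 37195.29 years ≈ 37195 annual layers.

37195 annual layers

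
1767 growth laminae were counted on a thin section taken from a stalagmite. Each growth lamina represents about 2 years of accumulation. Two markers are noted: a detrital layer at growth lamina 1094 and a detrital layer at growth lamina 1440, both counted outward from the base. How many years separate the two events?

692 years

Separation: 1440 − 1094 = 346 growth laminae.
Multiplying by 2 years per growth lamina: 346 × 2 = 692 years.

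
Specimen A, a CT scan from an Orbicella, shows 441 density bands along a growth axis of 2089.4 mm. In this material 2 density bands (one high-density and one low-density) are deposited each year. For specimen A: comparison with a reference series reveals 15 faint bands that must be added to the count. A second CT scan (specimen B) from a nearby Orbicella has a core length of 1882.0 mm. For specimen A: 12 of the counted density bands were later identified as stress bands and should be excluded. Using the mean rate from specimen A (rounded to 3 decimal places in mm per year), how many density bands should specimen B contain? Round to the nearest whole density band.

400 density bands

Specimen A: true density band count = 441 − 12 + 15 = 444.
Specimen A: 444 density bands at 2 per year is 444 / 2 = 222 years.
A: Mean rate = 2089.4 mm / 222 years ≈ 9.412 mm/year.
For B, 1882.0 / 9.412 = 199.96 years; at 2 density bands per year that is 199.96 × 2 ≈ 400 density bands.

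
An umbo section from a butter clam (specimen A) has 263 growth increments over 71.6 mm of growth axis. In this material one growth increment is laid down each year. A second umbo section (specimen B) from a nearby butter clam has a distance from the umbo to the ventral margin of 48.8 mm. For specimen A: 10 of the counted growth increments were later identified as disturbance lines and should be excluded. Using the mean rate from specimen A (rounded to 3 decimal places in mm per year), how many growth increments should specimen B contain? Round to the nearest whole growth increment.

Specimen A: after corrections the count is 263 − 10 = 253 growth increments.
A: Mean rate = 71.6 mm / 253 years ≈ 0.283 mm/yr.
B spans 48.8 / 0.283 = 172.44 years ≈ 172 growth increments.

172 growth increments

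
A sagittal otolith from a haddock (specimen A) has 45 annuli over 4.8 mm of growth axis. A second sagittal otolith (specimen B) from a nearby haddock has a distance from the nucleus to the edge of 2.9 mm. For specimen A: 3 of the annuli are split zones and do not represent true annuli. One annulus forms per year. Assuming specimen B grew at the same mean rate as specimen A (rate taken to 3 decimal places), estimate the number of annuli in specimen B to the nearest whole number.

25 annuli

Specimen A: after corrections the count is 45 − 3 = 42 annuli.
A: 4.8 mm over 42 years gives 4.8 / 42 ≈ 0.114 mm/yr.
B spans 2.9 / 0.114 = 25.44 years ≈ 25 annuli.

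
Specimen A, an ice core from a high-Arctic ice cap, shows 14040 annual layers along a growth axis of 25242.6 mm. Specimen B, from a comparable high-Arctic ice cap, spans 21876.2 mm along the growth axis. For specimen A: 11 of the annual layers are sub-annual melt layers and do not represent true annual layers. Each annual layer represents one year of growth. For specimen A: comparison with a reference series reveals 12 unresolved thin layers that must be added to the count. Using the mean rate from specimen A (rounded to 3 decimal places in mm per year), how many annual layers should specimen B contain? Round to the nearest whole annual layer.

Specimen A: after corrections the count is 14040 − 11 + 12 = 14041 annual layers.
A: Mean rate = 25242.6 mm / 14041 years ≈ 1.798 mm per year.
For B, 21876.2 / 1.798 = 12166.96 years ≈ 12167 annual layers.

12167 annual layers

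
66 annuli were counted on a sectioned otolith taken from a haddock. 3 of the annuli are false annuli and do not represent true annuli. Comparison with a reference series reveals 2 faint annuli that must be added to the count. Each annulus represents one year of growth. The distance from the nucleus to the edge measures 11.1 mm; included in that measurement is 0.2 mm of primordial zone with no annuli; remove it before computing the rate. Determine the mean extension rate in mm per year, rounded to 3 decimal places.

0.168 mm per year

After corrections the count is 66 − 3 + 2 = 65 annuli.
Net length = 11.1 − 0.2 = 10.9 mm.
Mean rate = 10.9 mm / 65 years ≈ 0.168 mm per year.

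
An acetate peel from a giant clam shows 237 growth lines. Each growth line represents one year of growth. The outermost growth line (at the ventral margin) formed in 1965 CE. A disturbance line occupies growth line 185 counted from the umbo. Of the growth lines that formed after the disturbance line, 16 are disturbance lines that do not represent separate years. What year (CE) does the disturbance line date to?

Between growth line 185 and the ventral margin there are 237 − 185 = 52 growth lines.
Excluding 16 false growth lines: 52 − 16 = 36.
Counting back 36 years from 1965 CE places the disturbance line in 1965 − 36 = 1929 CE.

1929 CE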